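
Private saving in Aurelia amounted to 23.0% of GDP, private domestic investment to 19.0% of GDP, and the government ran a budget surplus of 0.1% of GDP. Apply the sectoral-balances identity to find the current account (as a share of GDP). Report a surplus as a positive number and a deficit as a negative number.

By the sectoral-balances identity, CA = (S_private - I) + (T - G).
Private balance = 23.0 - 19.0 = 4.0
Government balance (T - G) = 0.1
CA = 4.0 + 0.1 = 4.1

4.1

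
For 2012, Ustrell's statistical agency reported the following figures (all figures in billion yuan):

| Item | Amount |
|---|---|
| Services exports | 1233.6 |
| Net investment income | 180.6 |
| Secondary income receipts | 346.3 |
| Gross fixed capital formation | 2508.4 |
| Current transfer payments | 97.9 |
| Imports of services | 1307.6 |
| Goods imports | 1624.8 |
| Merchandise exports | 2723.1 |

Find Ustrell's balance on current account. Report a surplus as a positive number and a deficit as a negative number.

1453.3

Goods balance = 2723.1 - 1624.8 = 1098.3
Services balance = 1233.6 - 1307.6 = -74.0
Trade balance (goods + services) = 1098.3 + (-74.0) = 1024.3
Net primary income = 180.6
Net secondary income = 346.3 - 97.9 = 248.4
Current account = 1024.3 + 180.6 + 248.4 = 1453.3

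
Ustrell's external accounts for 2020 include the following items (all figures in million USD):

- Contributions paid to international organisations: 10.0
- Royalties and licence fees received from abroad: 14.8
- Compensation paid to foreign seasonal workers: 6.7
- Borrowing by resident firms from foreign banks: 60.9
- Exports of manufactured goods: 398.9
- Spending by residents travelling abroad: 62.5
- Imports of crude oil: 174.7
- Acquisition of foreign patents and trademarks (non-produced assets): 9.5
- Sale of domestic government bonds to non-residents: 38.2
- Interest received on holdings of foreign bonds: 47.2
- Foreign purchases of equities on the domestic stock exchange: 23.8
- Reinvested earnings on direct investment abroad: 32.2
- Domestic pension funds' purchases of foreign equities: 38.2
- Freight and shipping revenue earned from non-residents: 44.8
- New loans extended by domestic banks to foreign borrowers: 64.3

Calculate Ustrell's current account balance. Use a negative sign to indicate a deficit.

284.0

Goods: -174.7 + 398.9 = 224.2
Services: -62.5 + 44.8 + 14.8 = -2.9
Primary income: -6.7 + 47.2 + 32.2 = 72.7
Secondary income: -10.0
Current account = 224.2 + (-2.9) + 72.7 + (-10.0) = 284.0
(Excluded from the current account — financial account: borrowing by resident firms from foreign banks 60.9, sale of domestic government bonds to non-residents 38.2, foreign purchases of equities on the domestic stock exchange 23.8, domestic pension funds' purchases of foreign equities 38.2, new loans extended by domestic banks to foreign borrowers 64.3; capital account: acquisition of foreign patents and trademarks (non-produced assets) 9.5.)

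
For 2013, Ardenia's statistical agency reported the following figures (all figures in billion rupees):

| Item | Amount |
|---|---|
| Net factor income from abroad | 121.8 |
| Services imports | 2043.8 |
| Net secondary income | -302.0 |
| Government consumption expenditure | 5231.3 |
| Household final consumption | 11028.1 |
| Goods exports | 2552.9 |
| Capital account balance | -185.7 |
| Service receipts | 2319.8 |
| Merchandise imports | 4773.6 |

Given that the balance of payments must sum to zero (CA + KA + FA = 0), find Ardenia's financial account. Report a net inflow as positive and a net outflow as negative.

2310.6

Goods balance = 2552.9 - 4773.6 = -2220.7
Services balance = 2319.8 - 2043.8 = 276.0
Trade balance (goods + services) = -2220.7 + 276.0 = -1944.7
Net primary income = 121.8
Net secondary income = -302.0
Current account = -1944.7 + 121.8 + (-302.0) = -2124.9
Financial account = -(-2124.9 + (-185.7)) = 2310.6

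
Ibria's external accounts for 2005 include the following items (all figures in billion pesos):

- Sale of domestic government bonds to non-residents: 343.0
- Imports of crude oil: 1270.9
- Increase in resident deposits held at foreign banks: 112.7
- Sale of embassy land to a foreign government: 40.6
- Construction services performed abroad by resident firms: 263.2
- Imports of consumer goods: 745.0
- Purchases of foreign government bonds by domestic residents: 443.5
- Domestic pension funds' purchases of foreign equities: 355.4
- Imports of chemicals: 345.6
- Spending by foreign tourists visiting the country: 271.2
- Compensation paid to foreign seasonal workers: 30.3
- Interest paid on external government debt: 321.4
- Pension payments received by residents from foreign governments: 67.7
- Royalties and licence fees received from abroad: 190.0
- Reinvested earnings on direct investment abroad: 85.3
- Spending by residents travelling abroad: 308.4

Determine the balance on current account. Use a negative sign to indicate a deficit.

Goods: -745.0 - 345.6 - 1270.9 = -2361.5
Services: -308.4 + 271.2 + 190.0 + 263.2 = 416.0
Primary income: 85.3 - 321.4 - 30.3 = -266.4
Secondary income: 67.7
Current account = (-2361.5) + 416.0 + (-266.4) + 67.7 = -2144.2
(Excluded from the current account — financial account: sale of domestic government bonds to non-residents 343.0, increase in resident deposits held at foreign banks 112.7, purchases of foreign government bonds by domestic residents 443.5, domestic pension funds' purchases of foreign equities 355.4; capital account: sale of embassy land to a foreign government 40.6.)

-2144.2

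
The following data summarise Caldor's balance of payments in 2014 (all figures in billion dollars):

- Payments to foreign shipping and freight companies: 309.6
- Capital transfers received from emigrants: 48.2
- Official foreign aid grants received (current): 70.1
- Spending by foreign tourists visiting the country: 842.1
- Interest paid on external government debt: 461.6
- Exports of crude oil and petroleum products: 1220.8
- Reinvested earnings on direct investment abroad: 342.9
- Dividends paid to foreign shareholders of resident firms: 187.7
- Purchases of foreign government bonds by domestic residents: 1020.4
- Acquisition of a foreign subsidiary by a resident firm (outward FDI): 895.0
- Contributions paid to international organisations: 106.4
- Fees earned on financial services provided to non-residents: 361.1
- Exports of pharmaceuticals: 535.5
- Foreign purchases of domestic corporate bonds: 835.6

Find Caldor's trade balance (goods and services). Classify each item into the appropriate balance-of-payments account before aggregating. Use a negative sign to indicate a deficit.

Goods: 535.5 + 1220.8 = 1756.3
Services: -309.6 + 361.1 + 842.1 = 893.6
Trade balance = 1756.3 + 893.6 = 2649.9
(Excluded from the trade balance — capital account: capital transfers received from emigrants 48.2; secondary income: official foreign aid grants received (current) 70.1, contributions paid to international organisations 106.4; primary income: interest paid on external government debt 461.6, reinvested earnings on direct investment abroad 342.9, dividends paid to foreign shareholders of resident firms 187.7; financial account: purchases of foreign government bonds by domestic residents 1020.4, acquisition of a foreign subsidiary by a resident firm (outward FDI) 895.0, foreign purchases of domestic corporate bonds 835.6.)

2649.9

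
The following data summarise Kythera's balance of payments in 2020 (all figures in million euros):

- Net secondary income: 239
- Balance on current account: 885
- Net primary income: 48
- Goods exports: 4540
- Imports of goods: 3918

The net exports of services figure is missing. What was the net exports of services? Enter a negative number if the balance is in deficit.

-24

Current account = goods balance + services balance + net primary income + net secondary income
Sum of the known components = 909
Net exports of services = CA - (known components) = 885 - 909 = -24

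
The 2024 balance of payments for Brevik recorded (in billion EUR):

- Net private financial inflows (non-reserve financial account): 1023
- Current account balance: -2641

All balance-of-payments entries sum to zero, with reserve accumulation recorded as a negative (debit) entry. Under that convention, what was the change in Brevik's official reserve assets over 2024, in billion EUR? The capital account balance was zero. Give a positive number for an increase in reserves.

Official reserve transactions balance = -((-2641) + 1023) = 1618
An accumulation of reserves is recorded as a debit (negative entry), so the change in the stock of reserves is the negative of that balance.
Change in official reserves = -(1618) = -1618

-1618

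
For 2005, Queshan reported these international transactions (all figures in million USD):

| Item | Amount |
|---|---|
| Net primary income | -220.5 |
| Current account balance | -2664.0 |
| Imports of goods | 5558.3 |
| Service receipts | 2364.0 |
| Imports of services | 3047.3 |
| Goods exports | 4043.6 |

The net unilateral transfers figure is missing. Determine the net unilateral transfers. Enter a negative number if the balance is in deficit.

-245.5

Current account = goods balance + services balance + net primary income + net secondary income
Sum of the known components = -2418.5
Net unilateral transfers = CA - (known components) = -2664.0 - (-2418.5) = -245.5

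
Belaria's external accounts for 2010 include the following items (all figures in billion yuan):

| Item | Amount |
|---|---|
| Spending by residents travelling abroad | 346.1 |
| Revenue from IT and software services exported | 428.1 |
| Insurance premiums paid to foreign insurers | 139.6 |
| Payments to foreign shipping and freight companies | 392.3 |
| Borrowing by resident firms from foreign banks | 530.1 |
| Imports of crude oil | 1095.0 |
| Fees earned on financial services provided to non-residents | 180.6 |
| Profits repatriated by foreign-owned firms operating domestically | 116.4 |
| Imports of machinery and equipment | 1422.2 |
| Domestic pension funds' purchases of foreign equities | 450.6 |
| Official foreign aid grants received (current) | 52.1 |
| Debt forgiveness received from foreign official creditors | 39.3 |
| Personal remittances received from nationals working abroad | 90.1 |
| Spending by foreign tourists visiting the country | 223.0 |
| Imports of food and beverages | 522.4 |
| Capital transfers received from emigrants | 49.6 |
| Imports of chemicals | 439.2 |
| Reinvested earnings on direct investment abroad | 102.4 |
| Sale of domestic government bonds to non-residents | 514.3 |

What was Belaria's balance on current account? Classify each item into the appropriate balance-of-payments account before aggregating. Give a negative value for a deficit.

-3396.9

Goods: -439.2 - 522.4 - 1095.0 - 1422.2 = -3478.8
Services: 428.1 + 180.6 - 346.1 + 223.0 - 392.3 - 139.6 = -46.3
Primary income: 102.4 - 116.4 = -14.0
Secondary income: 52.1 + 90.1 = 142.2
Current account = (-3478.8) + (-46.3) + (-14.0) + 142.2 = -3396.9
(Excluded from the current account — financial account: borrowing by resident firms from foreign banks 530.1, domestic pension funds' purchases of foreign equities 450.6, sale of domestic government bonds to non-residents 514.3; capital account: debt forgiveness received from foreign official creditors 39.3, capital transfers received from emigrants 49.6.)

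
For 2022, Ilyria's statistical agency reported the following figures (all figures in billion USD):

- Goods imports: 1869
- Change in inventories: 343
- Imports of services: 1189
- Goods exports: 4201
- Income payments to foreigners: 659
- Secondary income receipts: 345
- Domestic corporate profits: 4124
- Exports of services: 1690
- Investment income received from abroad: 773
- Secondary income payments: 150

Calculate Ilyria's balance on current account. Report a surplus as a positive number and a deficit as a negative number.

Goods balance = 4201 - 1869 = 2332
Services balance = 1690 - 1189 = 501
Trade balance (goods + services) = 2332 + 501 = 2833
Net primary income = 773 - 659 = 114
Net secondary income = 345 - 150 = 195
Current account = 2833 + 114 + 195 = 3142

3142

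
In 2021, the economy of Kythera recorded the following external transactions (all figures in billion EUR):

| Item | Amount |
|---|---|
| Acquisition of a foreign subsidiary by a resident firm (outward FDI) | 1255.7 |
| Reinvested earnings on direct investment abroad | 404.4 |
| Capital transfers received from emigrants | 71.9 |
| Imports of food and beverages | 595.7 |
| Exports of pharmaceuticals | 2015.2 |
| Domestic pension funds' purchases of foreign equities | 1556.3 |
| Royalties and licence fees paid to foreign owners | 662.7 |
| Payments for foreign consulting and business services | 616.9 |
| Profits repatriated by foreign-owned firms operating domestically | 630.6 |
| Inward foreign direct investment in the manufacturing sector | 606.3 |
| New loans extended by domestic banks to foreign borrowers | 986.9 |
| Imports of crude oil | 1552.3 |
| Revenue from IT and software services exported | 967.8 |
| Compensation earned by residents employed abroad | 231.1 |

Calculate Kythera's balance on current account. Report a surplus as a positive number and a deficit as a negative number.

Goods: -595.7 + 2015.2 - 1552.3 = -132.8
Services: -662.7 + 967.8 - 616.9 = -311.8
Primary income: 404.4 - 630.6 + 231.1 = 4.9
Current account = (-132.8) + (-311.8) + 4.9 = -439.7
(Excluded from the current account — financial account: acquisition of a foreign subsidiary by a resident firm (outward FDI) 1255.7, domestic pension funds' purchases of foreign equities 1556.3, inward foreign direct investment in the manufacturing sector 606.3, new loans extended by domestic banks to foreign borrowers 986.9; capital account: capital transfers received from emigrants 71.9.)

-439.7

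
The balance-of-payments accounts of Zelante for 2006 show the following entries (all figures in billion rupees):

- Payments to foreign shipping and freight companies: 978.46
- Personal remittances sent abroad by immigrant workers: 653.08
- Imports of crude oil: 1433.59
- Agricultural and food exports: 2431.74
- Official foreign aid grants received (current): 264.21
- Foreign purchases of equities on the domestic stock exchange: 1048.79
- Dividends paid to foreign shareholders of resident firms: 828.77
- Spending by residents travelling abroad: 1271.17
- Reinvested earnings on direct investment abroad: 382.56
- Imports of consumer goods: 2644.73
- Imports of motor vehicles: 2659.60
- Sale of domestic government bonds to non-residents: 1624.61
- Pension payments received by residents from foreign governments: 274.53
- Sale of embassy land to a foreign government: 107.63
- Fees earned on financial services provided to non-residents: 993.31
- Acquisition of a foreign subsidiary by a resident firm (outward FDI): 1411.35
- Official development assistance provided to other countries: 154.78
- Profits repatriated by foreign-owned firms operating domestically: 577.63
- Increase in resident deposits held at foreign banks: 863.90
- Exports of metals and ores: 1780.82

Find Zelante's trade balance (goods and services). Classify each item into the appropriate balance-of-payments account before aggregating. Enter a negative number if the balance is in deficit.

Goods: 2431.74 - 1433.59 - 2644.73 + 1780.82 - 2659.60 = -2525.36
Services: 993.31 - 978.46 - 1271.17 = -1256.32
Trade balance = -2525.36 + (-1256.32) = -3781.68
(Excluded from the trade balance — secondary income: personal remittances sent abroad by immigrant workers 653.08, official foreign aid grants received (current) 264.21, pension payments received by residents from foreign governments 274.53, official development assistance provided to other countries 154.78; financial account: foreign purchases of equities on the domestic stock exchange 1048.79, sale of domestic government bonds to non-residents 1624.61, acquisition of a foreign subsidiary by a resident firm (outward FDI) 1411.35, increase in resident deposits held at foreign banks 863.90; primary income: dividends paid to foreign shareholders of resident firms 828.77, reinvested earnings on direct investment abroad 382.56, profits repatriated by foreign-owned firms operating domestically 577.63; capital account: sale of embassy land to a foreign government 107.63.)

-3781.68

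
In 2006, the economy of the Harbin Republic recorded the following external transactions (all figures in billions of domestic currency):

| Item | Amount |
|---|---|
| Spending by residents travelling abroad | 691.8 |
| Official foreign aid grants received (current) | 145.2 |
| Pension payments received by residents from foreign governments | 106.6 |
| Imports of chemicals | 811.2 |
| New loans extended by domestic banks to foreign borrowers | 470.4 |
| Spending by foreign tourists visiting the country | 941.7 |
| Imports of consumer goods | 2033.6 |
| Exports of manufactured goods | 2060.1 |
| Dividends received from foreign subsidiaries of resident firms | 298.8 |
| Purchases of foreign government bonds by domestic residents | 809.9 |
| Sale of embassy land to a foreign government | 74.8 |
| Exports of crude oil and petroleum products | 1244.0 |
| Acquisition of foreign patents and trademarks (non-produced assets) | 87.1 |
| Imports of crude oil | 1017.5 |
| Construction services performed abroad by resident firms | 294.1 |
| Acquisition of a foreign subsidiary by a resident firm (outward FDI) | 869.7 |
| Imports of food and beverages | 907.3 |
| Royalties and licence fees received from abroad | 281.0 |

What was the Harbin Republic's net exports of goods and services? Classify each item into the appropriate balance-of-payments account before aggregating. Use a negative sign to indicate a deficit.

Goods: -1017.5 + 2060.1 - 811.2 - 907.3 + 1244.0 - 2033.6 = -1465.5
Services: 294.1 - 691.8 + 941.7 + 281.0 = 825.0
Trade balance = -1465.5 + 825.0 = -640.5
(Excluded from the trade balance — secondary income: official foreign aid grants received (current) 145.2, pension payments received by residents from foreign governments 106.6; financial account: new loans extended by domestic banks to foreign borrowers 470.4, purchases of foreign government bonds by domestic residents 809.9, acquisition of a foreign subsidiary by a resident firm (outward FDI) 869.7; primary income: dividends received from foreign subsidiaries of resident firms 298.8; capital account: sale of embassy land to a foreign government 74.8, acquisition of foreign patents and trademarks (non-produced assets) 87.1.)

-640.5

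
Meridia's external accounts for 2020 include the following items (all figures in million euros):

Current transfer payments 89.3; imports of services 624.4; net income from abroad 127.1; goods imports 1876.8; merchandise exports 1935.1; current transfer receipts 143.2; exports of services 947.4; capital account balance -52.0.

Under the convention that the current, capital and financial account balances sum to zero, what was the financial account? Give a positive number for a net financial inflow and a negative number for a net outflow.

-510.3

Goods balance = 1935.1 - 1876.8 = 58.3
Services balance = 947.4 - 624.4 = 323.0
Trade balance (goods + services) = 58.3 + 323.0 = 381.3
Net primary income = 127.1
Net secondary income = 143.2 - 89.3 = 53.9
Current account = 381.3 + 127.1 + 53.9 = 562.3
Financial account = -(562.3 + (-52.0)) = -510.3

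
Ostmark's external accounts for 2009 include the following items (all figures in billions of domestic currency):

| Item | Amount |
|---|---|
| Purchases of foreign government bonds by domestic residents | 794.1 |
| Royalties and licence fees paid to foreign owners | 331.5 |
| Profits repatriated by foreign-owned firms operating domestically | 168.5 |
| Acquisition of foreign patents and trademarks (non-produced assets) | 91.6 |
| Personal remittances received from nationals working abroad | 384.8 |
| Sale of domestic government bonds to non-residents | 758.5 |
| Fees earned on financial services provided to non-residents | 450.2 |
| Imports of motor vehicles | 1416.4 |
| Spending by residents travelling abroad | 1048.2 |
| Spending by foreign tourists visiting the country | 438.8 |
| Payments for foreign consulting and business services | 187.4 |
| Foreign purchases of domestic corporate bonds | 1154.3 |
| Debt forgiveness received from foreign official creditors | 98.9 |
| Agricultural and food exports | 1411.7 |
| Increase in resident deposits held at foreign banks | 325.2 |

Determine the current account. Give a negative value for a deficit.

Goods: 1411.7 - 1416.4 = -4.7
Services: -1048.2 + 438.8 - 331.5 - 187.4 + 450.2 = -678.1
Primary income: -168.5
Secondary income: 384.8
Current account = (-4.7) + (-678.1) + (-168.5) + 384.8 = -466.5
(Excluded from the current account — financial account: purchases of foreign government bonds by domestic residents 794.1, sale of domestic government bonds to non-residents 758.5, foreign purchases of domestic corporate bonds 1154.3, increase in resident deposits held at foreign banks 325.2; capital account: acquisition of foreign patents and trademarks (non-produced assets) 91.6, debt forgiveness received from foreign official creditors 98.9.)

-466.5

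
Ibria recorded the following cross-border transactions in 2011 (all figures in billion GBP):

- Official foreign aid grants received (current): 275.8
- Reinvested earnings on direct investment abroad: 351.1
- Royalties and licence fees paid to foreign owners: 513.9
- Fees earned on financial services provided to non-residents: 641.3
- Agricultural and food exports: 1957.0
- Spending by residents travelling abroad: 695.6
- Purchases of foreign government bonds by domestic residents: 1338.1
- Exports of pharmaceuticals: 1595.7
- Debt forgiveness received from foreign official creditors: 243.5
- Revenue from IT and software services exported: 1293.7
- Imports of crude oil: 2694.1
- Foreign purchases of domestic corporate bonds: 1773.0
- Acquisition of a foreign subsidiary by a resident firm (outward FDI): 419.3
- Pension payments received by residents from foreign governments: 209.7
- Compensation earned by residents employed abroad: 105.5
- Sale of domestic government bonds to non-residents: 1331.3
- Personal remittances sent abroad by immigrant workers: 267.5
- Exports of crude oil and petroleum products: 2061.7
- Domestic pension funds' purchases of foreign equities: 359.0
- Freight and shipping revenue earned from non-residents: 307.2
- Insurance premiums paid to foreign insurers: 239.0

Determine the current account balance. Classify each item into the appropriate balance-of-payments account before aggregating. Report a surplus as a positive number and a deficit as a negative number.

4388.6

Goods: -2694.1 + 1595.7 + 2061.7 + 1957.0 = 2920.3
Services: -239.0 + 307.2 + 641.3 - 513.9 + 1293.7 - 695.6 = 793.7
Primary income: 105.5 + 351.1 = 456.6
Secondary income: 209.7 + 275.8 - 267.5 = 218.0
Current account = 2920.3 + 793.7 + 456.6 + 218.0 = 4388.6
(Excluded from the current account — financial account: purchases of foreign government bonds by domestic residents 1338.1, foreign purchases of domestic corporate bonds 1773.0, acquisition of a foreign subsidiary by a resident firm (outward FDI) 419.3, sale of domestic government bonds to non-residents 1331.3, domestic pension funds' purchases of foreign equities 359.0; capital account: debt forgiveness received from foreign official creditors 243.5.)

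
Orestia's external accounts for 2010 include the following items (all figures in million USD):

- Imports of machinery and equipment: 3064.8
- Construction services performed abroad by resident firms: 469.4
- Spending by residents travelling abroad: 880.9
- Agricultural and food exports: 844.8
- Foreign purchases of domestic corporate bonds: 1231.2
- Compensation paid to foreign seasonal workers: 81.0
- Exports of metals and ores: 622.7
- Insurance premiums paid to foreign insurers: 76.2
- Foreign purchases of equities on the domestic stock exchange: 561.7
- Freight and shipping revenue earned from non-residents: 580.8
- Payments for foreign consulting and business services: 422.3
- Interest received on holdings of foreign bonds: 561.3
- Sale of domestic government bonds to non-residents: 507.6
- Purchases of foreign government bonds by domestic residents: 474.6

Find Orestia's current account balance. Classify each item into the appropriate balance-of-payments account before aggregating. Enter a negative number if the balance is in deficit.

Goods: 622.7 - 3064.8 + 844.8 = -1597.3
Services: -422.3 + 469.4 - 880.9 + 580.8 - 76.2 = -329.2
Primary income: 561.3 - 81.0 = 480.3
Current account = (-1597.3) + (-329.2) + 480.3 = -1446.2
(Excluded from the current account — financial account: foreign purchases of domestic corporate bonds 1231.2, foreign purchases of equities on the domestic stock exchange 561.7, sale of domestic government bonds to non-residents 507.6, purchases of foreign government bonds by domestic residents 474.6.)

-1446.2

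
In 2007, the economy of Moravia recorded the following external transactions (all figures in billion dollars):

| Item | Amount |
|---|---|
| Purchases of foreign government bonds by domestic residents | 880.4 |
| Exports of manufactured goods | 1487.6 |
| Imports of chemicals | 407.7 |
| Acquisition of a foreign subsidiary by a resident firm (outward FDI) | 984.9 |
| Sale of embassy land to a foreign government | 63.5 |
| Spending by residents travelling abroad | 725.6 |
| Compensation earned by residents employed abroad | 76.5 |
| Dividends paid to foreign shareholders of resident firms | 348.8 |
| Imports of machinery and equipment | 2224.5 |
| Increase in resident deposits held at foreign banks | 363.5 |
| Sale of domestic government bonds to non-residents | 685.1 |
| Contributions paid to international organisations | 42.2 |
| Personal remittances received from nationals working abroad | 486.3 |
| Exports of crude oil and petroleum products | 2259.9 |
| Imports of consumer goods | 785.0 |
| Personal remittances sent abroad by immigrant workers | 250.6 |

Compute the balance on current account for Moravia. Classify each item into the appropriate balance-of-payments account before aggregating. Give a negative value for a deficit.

-474.1

Goods: -785.0 + 1487.6 + 2259.9 - 407.7 - 2224.5 = 330.3
Services: -725.6
Primary income: -348.8 + 76.5 = -272.3
Secondary income: -250.6 - 42.2 + 486.3 = 193.5
Current account = 330.3 + (-725.6) + (-272.3) + 193.5 = -474.1
(Excluded from the current account — financial account: purchases of foreign government bonds by domestic residents 880.4, acquisition of a foreign subsidiary by a resident firm (outward FDI) 984.9, increase in resident deposits held at foreign banks 363.5, sale of domestic government bonds to non-residents 685.1; capital account: sale of embassy land to a foreign government 63.5.)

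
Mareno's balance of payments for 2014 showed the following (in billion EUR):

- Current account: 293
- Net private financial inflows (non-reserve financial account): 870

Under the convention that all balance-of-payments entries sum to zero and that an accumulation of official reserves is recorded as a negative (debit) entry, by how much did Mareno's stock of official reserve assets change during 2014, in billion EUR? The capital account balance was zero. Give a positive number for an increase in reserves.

Official reserve transactions balance = -(293 + 870) = -1163
An accumulation of reserves is recorded as a debit (negative entry), so the change in the stock of reserves is the negative of that balance.
Change in official reserves = -(-1163) = 1163

1163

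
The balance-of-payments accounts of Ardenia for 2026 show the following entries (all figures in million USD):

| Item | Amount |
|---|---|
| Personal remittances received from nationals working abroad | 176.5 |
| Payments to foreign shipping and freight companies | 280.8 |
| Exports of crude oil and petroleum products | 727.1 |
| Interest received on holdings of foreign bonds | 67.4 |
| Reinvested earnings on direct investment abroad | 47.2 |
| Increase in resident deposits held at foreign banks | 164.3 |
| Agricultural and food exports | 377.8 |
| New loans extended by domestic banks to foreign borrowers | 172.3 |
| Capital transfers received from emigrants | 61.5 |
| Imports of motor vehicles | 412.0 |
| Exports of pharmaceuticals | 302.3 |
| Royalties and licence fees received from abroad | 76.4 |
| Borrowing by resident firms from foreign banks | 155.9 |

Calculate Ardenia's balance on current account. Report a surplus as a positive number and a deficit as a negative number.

Goods: -412.0 + 377.8 + 727.1 + 302.3 = 995.2
Services: -280.8 + 76.4 = -204.4
Primary income: 47.2 + 67.4 = 114.6
Secondary income: 176.5
Current account = 995.2 + (-204.4) + 114.6 + 176.5 = 1081.9
(Excluded from the current account — financial account: increase in resident deposits held at foreign banks 164.3, new loans extended by domestic banks to foreign borrowers 172.3, borrowing by resident firms from foreign banks 155.9; capital account: capital transfers received from emigrants 61.5.)

1081.9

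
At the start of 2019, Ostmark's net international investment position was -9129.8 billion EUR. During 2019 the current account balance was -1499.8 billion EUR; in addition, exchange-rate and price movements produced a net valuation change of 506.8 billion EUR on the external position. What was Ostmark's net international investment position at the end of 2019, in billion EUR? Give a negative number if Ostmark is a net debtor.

-10122.8

Change in NIIP = current account + net valuation change = -1499.8 + 506.8 = -993.0
End-of-year NIIP = -9129.8 + (-993.0) = -10122.8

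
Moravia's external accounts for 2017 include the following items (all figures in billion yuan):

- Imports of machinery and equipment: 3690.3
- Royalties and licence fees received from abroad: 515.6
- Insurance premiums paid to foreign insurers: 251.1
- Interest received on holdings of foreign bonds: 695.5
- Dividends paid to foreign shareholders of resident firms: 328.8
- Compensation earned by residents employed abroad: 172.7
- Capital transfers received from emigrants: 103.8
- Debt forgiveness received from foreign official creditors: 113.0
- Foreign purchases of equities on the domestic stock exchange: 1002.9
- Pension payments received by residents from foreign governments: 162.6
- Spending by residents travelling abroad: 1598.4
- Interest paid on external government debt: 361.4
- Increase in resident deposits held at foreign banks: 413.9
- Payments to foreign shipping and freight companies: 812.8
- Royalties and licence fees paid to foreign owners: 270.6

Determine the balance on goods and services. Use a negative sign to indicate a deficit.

-6107.6

Goods: -3690.3
Services: -270.6 - 251.1 - 1598.4 + 515.6 - 812.8 = -2417.3
Trade balance = -3690.3 + (-2417.3) = -6107.6
(Excluded from the trade balance — primary income: interest received on holdings of foreign bonds 695.5, dividends paid to foreign shareholders of resident firms 328.8, compensation earned by residents employed abroad 172.7, interest paid on external government debt 361.4; capital account: capital transfers received from emigrants 103.8, debt forgiveness received from foreign official creditors 113.0; financial account: foreign purchases of equities on the domestic stock exchange 1002.9, increase in resident deposits held at foreign banks 413.9; secondary income: pension payments received by residents from foreign governments 162.6.)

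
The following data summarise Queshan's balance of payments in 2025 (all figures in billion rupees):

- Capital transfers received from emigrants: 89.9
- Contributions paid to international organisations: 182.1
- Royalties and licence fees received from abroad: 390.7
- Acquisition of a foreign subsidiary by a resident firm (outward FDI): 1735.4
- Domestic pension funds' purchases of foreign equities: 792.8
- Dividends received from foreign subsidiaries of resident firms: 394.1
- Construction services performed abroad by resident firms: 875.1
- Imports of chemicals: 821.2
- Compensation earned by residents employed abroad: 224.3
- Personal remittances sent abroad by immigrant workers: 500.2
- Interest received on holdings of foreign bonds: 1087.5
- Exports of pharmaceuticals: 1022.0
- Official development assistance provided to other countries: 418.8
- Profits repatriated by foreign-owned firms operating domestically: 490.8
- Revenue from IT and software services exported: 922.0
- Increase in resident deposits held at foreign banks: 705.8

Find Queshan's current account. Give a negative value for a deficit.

2502.6

Goods: -821.2 + 1022.0 = 200.8
Services: 390.7 + 922.0 + 875.1 = 2187.8
Primary income: 1087.5 + 224.3 - 490.8 + 394.1 = 1215.1
Secondary income: -182.1 - 500.2 - 418.8 = -1101.1
Current account = 200.8 + 2187.8 + 1215.1 + (-1101.1) = 2502.6
(Excluded from the current account — capital account: capital transfers received from emigrants 89.9; financial account: acquisition of a foreign subsidiary by a resident firm (outward FDI) 1735.4, domestic pension funds' purchases of foreign equities 792.8, increase in resident deposits held at foreign banks 705.8.)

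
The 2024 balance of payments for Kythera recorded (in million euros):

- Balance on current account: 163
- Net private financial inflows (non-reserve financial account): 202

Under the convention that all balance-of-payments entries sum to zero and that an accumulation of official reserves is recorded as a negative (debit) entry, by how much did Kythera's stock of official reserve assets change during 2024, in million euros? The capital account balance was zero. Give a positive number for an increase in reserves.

365

Official reserve transactions balance = -(163 + 202) = -365
An accumulation of reserves is recorded as a debit (negative entry), so the change in the stock of reserves is the negative of that balance.
Change in official reserves = -(-365) = 365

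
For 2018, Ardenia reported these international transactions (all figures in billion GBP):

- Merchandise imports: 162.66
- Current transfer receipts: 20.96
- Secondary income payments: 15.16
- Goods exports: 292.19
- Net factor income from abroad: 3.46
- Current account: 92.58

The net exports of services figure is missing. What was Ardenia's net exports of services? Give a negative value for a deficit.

Current account = goods balance + services balance + net primary income + net secondary income
Sum of the known components = 138.79
Net exports of services = CA - (known components) = 92.58 - 138.79 = -46.21

-46.21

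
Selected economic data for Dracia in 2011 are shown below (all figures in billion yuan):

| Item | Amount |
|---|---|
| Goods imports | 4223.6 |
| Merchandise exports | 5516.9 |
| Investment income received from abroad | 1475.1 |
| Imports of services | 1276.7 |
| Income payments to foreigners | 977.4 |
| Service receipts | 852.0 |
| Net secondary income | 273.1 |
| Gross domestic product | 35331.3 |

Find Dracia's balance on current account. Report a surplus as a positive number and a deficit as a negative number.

Goods balance = 5516.9 - 4223.6 = 1293.3
Services balance = 852.0 - 1276.7 = -424.7
Trade balance (goods + services) = 1293.3 + (-424.7) = 868.6
Net primary income = 1475.1 - 977.4 = 497.7
Net secondary income = 273.1
Current account = 868.6 + 497.7 + 273.1 = 1639.4

1639.4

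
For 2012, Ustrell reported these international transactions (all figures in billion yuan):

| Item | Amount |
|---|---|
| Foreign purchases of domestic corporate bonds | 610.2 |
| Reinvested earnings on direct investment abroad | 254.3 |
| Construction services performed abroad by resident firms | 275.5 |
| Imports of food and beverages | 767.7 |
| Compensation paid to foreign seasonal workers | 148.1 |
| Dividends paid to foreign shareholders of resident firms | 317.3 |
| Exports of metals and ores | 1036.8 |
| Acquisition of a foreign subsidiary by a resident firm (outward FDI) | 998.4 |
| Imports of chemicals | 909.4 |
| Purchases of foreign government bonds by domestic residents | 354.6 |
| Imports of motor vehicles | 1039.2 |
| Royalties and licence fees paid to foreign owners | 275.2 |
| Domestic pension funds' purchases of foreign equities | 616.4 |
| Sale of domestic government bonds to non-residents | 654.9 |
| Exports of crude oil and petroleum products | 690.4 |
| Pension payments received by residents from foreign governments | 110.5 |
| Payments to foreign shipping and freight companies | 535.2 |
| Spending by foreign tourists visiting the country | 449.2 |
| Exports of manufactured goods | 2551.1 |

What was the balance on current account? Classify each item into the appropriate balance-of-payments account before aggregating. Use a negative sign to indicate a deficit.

1375.7

Goods: -1039.2 - 767.7 + 2551.1 + 690.4 - 909.4 + 1036.8 = 1562.0
Services: 275.5 - 275.2 + 449.2 - 535.2 = -85.7
Primary income: -148.1 + 254.3 - 317.3 = -211.1
Secondary income: 110.5
Current account = 1562.0 + (-85.7) + (-211.1) + 110.5 = 1375.7
(Excluded from the current account — financial account: foreign purchases of domestic corporate bonds 610.2, acquisition of a foreign subsidiary by a resident firm (outward FDI) 998.4, purchases of foreign government bonds by domestic residents 354.6, domestic pension funds' purchases of foreign equities 616.4, sale of domestic government bonds to non-residents 654.9.)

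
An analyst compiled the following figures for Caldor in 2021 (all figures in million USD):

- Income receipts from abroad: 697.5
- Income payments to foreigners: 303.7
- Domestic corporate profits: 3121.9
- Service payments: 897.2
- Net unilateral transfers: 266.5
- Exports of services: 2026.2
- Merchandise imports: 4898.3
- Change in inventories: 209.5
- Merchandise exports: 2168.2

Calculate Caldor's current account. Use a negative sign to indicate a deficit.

-940.8

Goods balance = 2168.2 - 4898.3 = -2730.1
Services balance = 2026.2 - 897.2 = 1129.0
Trade balance (goods + services) = -2730.1 + 1129.0 = -1601.1
Net primary income = 697.5 - 303.7 = 393.8
Net secondary income = 266.5
Current account = -1601.1 + 393.8 + 266.5 = -940.8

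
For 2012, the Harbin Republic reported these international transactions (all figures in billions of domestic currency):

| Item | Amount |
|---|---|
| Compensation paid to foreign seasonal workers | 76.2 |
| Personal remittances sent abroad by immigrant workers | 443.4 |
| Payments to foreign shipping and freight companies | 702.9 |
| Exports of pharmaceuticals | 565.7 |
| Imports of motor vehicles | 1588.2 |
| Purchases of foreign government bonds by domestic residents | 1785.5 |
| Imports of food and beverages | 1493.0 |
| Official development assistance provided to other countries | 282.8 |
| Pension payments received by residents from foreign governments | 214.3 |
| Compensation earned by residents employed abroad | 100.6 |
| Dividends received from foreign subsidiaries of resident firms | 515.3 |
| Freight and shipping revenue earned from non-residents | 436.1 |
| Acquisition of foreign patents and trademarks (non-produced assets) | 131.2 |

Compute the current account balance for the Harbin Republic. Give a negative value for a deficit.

Goods: -1588.2 - 1493.0 + 565.7 = -2515.5
Services: -702.9 + 436.1 = -266.8
Primary income: 100.6 - 76.2 + 515.3 = 539.7
Secondary income: -443.4 + 214.3 - 282.8 = -511.9
Current account = (-2515.5) + (-266.8) + 539.7 + (-511.9) = -2754.5
(Excluded from the current account — financial account: purchases of foreign government bonds by domestic residents 1785.5; capital account: acquisition of foreign patents and trademarks (non-produced assets) 131.2.)

-2754.5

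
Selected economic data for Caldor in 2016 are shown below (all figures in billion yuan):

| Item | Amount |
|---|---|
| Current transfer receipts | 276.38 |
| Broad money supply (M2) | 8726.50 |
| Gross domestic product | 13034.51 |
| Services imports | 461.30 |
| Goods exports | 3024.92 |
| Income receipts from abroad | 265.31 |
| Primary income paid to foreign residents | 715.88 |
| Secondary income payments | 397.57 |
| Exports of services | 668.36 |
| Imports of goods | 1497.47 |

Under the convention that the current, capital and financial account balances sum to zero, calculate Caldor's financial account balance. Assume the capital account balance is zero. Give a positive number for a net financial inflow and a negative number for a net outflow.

-1162.75

Goods balance = 3024.92 - 1497.47 = 1527.45
Services balance = 668.36 - 461.30 = 207.06
Trade balance (goods + services) = 1527.45 + 207.06 = 1734.51
Net primary income = 265.31 - 715.88 = -450.57
Net secondary income = 276.38 - 397.57 = -121.19
Current account = 1734.51 + (-450.57) + (-121.19) = 1162.75
Financial account = -(1162.75) = -1162.75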